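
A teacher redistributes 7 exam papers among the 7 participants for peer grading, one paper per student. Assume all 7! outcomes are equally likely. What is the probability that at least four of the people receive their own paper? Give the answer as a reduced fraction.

Favorable outcomes: Σ_{i≥4} C(7,i)·!(7-i) = 35·2 + 21·1 + 7·0 + 1·1 = 92.
Total outcomes: 7! = 5040.
Probability = 92/5040 = 23/1260.

23/1260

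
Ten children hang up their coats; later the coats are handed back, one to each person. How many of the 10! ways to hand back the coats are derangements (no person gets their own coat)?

Use !n = (n-1)(!(n-1) + !(n-2)).
!10 = 9·(133496 + 14833) = 9·148329 = 1334961

1334961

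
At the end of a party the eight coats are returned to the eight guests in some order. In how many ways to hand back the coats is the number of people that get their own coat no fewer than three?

Sum C(8,i)·!(8-i) for i = 3..8:
  i=3: C(8,3)·!5 = 56·44 = 2464
  i=4: C(8,4)·!4 = 70·9 = 630
  i=5: C(8,5)·!3 = 56·2 = 112
  i=6: C(8,6)·!2 = 28·1 = 28
  i=7: C(8,7)·!1 = 8·0 = 0
  i=8: C(8,8)·!0 = 1·1 = 1
Total = 3235.

3235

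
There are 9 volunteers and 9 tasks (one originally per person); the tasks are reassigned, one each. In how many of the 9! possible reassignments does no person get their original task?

The number of derangements of 9 is !9 = Σ_{k=0}^{9} (-1)^k·9!/k!
= 9! - 9!/1! + 9!/2! - 9!/3! + 9!/4! - 9!/5! + 9!/6! - 9!/7! + 9!/8! - 9!/9!
= 362880 - 362880 + 181440 - 60480 + 15120 - 3024 + 504 - 72 + 9 - 1
= 133496

133496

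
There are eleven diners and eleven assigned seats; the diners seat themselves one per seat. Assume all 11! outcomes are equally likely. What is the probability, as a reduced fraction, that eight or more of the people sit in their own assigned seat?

193/19958400

Favorable outcomes: Σ_{i≥8} C(11,i)·!(11-i) = 165·2 + 55·1 + 11·0 + 1·1 = 386.
Total outcomes: 11! = 39916800.
Probability = 386/39916800 = 193/19958400.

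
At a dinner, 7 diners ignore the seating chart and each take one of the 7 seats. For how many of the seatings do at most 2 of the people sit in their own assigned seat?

4633

# with exactly i fixed is C(7,i)·!(7-i); sum over i=0..2:
  i=0: C(7,0)·!7 = 1·1854 = 1854
  i=1: C(7,1)·!6 = 7·265 = 1855
  i=2: C(7,2)·!5 = 21·44 = 924
Total = 4633.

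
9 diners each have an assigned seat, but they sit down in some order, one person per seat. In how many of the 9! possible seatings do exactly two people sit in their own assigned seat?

66744

Pick the 2 fixed positions: C(9,2) = 36 ways.
The other 7 form a derangement: !7 = 1854.
Total: 36 × 1854 = 66744.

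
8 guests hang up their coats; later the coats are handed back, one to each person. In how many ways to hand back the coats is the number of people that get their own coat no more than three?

Sum C(8,i)·!(8-i) for i = 0..3:
  i=0: C(8,0)·!8 = 1·14833 = 14833
  i=1: C(8,1)·!7 = 8·1854 = 14832
  i=2: C(8,2)·!6 = 28·265 = 7420
  i=3: C(8,3)·!5 = 56·44 = 2464
Total = 39549.

39549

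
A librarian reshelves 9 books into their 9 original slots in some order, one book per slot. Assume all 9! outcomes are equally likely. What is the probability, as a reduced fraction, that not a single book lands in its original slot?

16687/45360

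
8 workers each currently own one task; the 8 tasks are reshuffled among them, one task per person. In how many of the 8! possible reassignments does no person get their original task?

By inclusion-exclusion, !8 = Σ (-1)^k · 8!/k! for k=0..8
= 8! - 8!/1! + 8!/2! - 8!/3! + 8!/4! - 8!/5! + 8!/6! - 8!/7! + 8!/8!
= 40320 - 40320 + 20160 - 6720 + 1680 - 336 + 56 - 8 + 1
= 14833

14833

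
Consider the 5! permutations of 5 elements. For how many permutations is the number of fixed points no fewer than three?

11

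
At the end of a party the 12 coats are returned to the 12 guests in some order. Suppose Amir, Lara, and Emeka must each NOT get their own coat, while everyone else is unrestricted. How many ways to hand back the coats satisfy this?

369774720

Let A_j be the event that the j-th constrained one is fixed. By inclusion-exclusion over the 3 events:
Σ_{j=0}^{3} (-1)^j C(3,j)(12-j)!
= C(3,0)·12! - C(3,1)·11! + C(3,2)·10! - C(3,3)·9!
= 479001600 - 119750400 + 10886400 - 362880
= 369774720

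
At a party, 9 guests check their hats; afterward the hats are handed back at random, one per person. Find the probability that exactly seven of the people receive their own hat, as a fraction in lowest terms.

1/10080

Favorable outcomes: C(9,7)·!2 = 36·1 = 36.
Total outcomes: 9! = 362880.
Probability = 36/362880 = 1/10080.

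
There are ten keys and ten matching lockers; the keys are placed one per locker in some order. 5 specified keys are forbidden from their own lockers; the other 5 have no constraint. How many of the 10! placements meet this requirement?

Inclusion-exclusion on the 5 forbidden self-matches:
Σ_{j=0}^{5} (-1)^j C(5,j)(10-j)!
= C(5,0)·10! - C(5,1)·9! + C(5,2)·8! - C(5,3)·7! + C(5,4)·6! - C(5,5)·5!
= 3628800 - 1814400 + 403200 - 50400 + 3600 - 120
= 2170680

2170680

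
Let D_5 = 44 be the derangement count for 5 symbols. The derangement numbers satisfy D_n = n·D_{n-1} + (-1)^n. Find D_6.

265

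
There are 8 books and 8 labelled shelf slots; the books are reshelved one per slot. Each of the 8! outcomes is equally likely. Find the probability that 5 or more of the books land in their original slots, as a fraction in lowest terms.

47/13440

Favorable outcomes: Σ_{i≥5} C(8,i)·!(8-i) = 56·2 + 28·1 + 8·0 + 1·1 = 141.
Total outcomes: 8! = 40320.
Probability = 141/40320 = 47/13440.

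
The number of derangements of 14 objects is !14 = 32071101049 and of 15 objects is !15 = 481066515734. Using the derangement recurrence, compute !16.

!16 = (16-1)·(!15 + !14) = 15·(481066515734 + 32071101049) = 15·513137616783 = 7697064251745.

7697064251745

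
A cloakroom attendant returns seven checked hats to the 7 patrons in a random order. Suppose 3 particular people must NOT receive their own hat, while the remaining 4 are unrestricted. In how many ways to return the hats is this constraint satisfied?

3216

Let A_j be the event that the j-th constrained one is fixed. By inclusion-exclusion over the 3 events:
Σ_{j=0}^{3} (-1)^j C(3,j)(7-j)!
= C(3,0)·7! - C(3,1)·6! + C(3,2)·5! - C(3,3)·4!
= 5040 - 2160 + 360 - 24
= 3216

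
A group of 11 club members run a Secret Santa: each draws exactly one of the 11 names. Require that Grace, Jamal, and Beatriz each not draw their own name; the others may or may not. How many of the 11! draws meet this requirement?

30078720

Let A_j be the event that the j-th constrained one is fixed. By inclusion-exclusion over the 3 events:
Σ_{j=0}^{3} (-1)^j C(3,j)(11-j)!
= C(3,0)·11! - C(3,1)·10! + C(3,2)·9! - C(3,3)·8!
= 39916800 - 10886400 + 1088640 - 40320
= 30078720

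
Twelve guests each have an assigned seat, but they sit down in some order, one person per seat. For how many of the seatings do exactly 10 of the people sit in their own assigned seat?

Choose which 10 of the 12 are fixed: C(12,10) = 66.
The remaining 2 must be deranged: !2 = 1.
Total: 66 × 1 = 66.

66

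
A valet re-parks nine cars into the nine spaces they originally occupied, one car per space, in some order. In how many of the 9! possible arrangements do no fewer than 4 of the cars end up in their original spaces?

6883

# with exactly i fixed is C(9,i)·!(9-i); sum over i=4..9:
  i=4: C(9,4)·!5 = 126·44 = 5544
  i=5: C(9,5)·!4 = 126·9 = 1134
  i=6: C(9,6)·!3 = 84·2 = 168
  i=7: C(9,7)·!2 = 36·1 = 36
  i=8: C(9,8)·!1 = 9·0 = 0
  i=9: C(9,9)·!0 = 1·1 = 1
Total = 6883.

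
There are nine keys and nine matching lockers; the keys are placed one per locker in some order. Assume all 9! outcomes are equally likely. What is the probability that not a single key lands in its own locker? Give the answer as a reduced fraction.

Favorable outcomes: !9 = 133496.
Total outcomes: 9! = 362880.
Probability = 133496/362880 = 16687/45360.

16687/45360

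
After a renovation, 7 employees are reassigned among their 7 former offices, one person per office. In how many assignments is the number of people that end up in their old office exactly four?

Choose which 4 of the 7 are fixed: C(7,4) = 35.
The other 3 form a derangement: !3 = 2.
Total: 35 × 2 = 70.

70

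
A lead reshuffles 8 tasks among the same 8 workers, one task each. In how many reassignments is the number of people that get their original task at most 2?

37085

Sum C(8,i)·!(8-i) for i = 0..2:
  i=0: C(8,0)·!8 = 1·14833 = 14833
  i=1: C(8,1)·!7 = 8·1854 = 14832
  i=2: C(8,2)·!6 = 28·265 = 7420
Total = 37085.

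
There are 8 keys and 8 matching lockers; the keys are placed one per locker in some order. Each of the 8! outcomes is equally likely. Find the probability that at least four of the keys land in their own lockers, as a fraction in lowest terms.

257/13440

Favorable outcomes: Σ_{i≥4} C(8,i)·!(8-i) = 70·9 + 56·2 + 28·1 + 8·0 + 1·1 = 771.
Total outcomes: 8! = 40320.
Probability = 771/40320 = 257/13440.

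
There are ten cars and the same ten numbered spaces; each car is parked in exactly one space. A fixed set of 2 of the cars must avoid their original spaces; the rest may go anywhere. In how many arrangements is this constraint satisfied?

Inclusion-exclusion on the 2 forbidden self-matches:
Σ_{j=0}^{2} (-1)^j C(2,j)(10-j)!
= C(2,0)·10! - C(2,1)·9! + C(2,2)·8!
= 3628800 - 725760 + 40320
= 2943360

2943360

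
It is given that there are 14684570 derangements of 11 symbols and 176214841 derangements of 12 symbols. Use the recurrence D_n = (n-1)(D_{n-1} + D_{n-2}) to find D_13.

D_13 = (13-1)·(D_12 + D_11) = 12·(176214841 + 14684570) = 12·190899411 = 2290792932.

2290792932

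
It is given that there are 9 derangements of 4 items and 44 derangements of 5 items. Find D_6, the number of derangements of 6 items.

D_6 = (6-1)·(D_5 + D_4) = 5·(44 + 9) = 5·53 = 265.

265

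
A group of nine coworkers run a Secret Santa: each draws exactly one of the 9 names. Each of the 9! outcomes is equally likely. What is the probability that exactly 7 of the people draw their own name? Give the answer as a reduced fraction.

1/10080

Favorable outcomes: C(9,7)·!2 = 36·1 = 36.
Total outcomes: 9! = 362880.
Probability = 36/362880 = 1/10080.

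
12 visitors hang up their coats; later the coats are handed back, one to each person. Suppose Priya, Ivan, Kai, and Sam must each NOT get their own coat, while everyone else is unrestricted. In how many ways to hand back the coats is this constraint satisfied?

339696000

Inclusion-exclusion on the 4 forbidden self-matches:
Σ_{j=0}^{4} (-1)^j C(4,j)(12-j)!
= C(4,0)·12! - C(4,1)·11! + C(4,2)·10! - C(4,3)·9! + C(4,4)·8!
= 479001600 - 159667200 + 21772800 - 1451520 + 40320
= 339696000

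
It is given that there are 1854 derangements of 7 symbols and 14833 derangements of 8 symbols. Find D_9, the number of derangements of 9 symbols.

D_9 = (9-1)·(D_8 + D_7) = 8·(14833 + 1854) = 8·16687 = 133496.

133496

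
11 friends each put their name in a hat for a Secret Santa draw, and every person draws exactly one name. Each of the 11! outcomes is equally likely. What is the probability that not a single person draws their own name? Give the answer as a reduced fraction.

Favorable outcomes: !11 = 14684570.
Total outcomes: 11! = 39916800.
Probability = 14684570/39916800 = 1468457/3991680.

1468457/3991680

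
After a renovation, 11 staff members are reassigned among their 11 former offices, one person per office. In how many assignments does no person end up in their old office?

14684570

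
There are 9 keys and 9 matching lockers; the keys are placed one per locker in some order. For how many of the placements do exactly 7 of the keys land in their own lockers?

36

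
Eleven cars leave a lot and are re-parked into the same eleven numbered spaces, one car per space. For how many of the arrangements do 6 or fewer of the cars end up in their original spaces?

39913444

Sum C(11,i)·!(11-i) for i = 0..6:
  i=0: C(11,0)·!11 = 1·14684570 = 14684570
  i=1: C(11,1)·!10 = 11·1334961 = 14684571
  i=2: C(11,2)·!9 = 55·133496 = 7342280
  i=3: C(11,3)·!8 = 165·14833 = 2447445
  i=4: C(11,4)·!7 = 330·1854 = 611820
  i=5: C(11,5)·!6 = 462·265 = 122430
  i=6: C(11,6)·!5 = 462·44 = 20328
Total = 39913444.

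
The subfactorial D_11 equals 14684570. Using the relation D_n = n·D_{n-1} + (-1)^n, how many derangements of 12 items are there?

176214841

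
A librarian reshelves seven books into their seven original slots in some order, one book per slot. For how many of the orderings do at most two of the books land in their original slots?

Sum C(7,i)·!(7-i) for i = 0..2:
  i=0: C(7,0)·!7 = 1·1854 = 1854
  i=1: C(7,1)·!6 = 7·265 = 1855
  i=2: C(7,2)·!5 = 21·44 = 924
Total = 4633.

4633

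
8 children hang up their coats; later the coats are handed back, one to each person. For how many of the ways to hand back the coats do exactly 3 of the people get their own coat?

Choose which 3 of the 8 are fixed: C(8,3) = 56.
The remaining 5 must be deranged: !5 = 44.
Total: 56 × 44 = 2464.

2464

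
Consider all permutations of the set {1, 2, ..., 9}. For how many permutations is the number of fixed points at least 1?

229384

# with exactly i fixed is C(9,i)·!(9-i); sum over i=1..9:
  i=1: C(9,1)·!8 = 9·14833 = 133497
  i=2: C(9,2)·!7 = 36·1854 = 66744
  i=3: C(9,3)·!6 = 84·265 = 22260
  i=4: C(9,4)·!5 = 126·44 = 5544
  i=5: C(9,5)·!4 = 126·9 = 1134
  i=6: C(9,6)·!3 = 84·2 = 168
  i=7: C(9,7)·!2 = 36·1 = 36
  i=8: C(9,8)·!1 = 9·0 = 0
  i=9: C(9,9)·!0 = 1·1 = 1
Total = 229384.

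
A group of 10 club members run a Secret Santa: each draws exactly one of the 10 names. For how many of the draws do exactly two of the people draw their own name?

Choose which 2 of the 10 are fixed: C(10,2) = 45.
The other 8 form a derangement: !8 = 14833.
Total: 45 × 14833 = 667485.

667485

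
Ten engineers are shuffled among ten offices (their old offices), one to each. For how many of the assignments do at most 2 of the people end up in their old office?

3337406

# with exactly i fixed is C(10,i)·!(10-i); sum over i=0..2:
  i=0: C(10,0)·!10 = 1·1334961 = 1334961
  i=1: C(10,1)·!9 = 10·133496 = 1334960
  i=2: C(10,2)·!8 = 45·14833 = 667485
Total = 3337406.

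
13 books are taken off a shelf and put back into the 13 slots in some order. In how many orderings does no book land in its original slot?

Use !n = n·!(n-1) + (-1)^n.
!13 = 13·176214841 - 1 = 2290792932

2290792932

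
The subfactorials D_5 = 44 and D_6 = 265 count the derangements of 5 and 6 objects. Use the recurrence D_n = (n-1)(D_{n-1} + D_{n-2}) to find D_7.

1854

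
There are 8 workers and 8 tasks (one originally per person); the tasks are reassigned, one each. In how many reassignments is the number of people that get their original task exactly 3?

2464

Pick the 3 fixed positions: C(8,3) = 56 ways.
The remaining 5 must be deranged: !5 = 44.
Total: 56 × 44 = 2464.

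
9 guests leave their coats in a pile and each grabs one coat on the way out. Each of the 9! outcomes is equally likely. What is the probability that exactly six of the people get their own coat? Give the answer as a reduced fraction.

1/2160

Favorable outcomes: C(9,6)·!3 = 84·2 = 168.
Total outcomes: 9! = 362880.
Probability = 168/362880 = 1/2160.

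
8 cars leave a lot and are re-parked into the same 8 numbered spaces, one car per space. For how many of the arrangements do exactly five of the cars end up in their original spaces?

Choose which 5 of the 8 are fixed: C(8,5) = 56.
The remaining 3 must be deranged: !3 = 2.
Total: 56 × 2 = 112.

112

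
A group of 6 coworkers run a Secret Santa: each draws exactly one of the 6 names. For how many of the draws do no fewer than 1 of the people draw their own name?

455

Sum C(6,i)·!(6-i) for i = 1..6:
  i=1: C(6,1)·!5 = 6·44 = 264
  i=2: C(6,2)·!4 = 15·9 = 135
  i=3: C(6,3)·!3 = 20·2 = 40
  i=4: C(6,4)·!2 = 15·1 = 15
  i=5: C(6,5)·!1 = 6·0 = 0
  i=6: C(6,6)·!0 = 1·1 = 1
Total = 455.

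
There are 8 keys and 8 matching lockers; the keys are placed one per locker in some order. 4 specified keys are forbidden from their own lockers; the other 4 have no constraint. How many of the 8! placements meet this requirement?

Let A_j be the event that the j-th constrained one is fixed. By inclusion-exclusion over the 4 events:
Σ_{j=0}^{4} (-1)^j C(4,j)(8-j)!
= C(4,0)·8! - C(4,1)·7! + C(4,2)·6! - C(4,3)·5! + C(4,4)·4!
= 40320 - 20160 + 4320 - 480 + 24
= 24024

24024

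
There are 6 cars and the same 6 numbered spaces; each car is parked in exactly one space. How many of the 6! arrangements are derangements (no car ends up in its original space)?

By inclusion-exclusion, !6 = Σ (-1)^k · 6!/k! for k=0..6
= 6! - 6!/1! + 6!/2! - 6!/3! + 6!/4! - 6!/5! + 6!/6!
= 720 - 720 + 360 - 120 + 30 - 6 + 1
= 265

265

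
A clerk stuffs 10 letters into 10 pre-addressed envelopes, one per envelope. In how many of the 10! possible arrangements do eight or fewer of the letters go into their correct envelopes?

3628799

# with exactly i fixed is C(10,i)·!(10-i); sum over i=0..8:
  i=0: C(10,0)·!10 = 1·1334961 = 1334961
  i=1: C(10,1)·!9 = 10·133496 = 1334960
  i=2: C(10,2)·!8 = 45·14833 = 667485
  i=3: C(10,3)·!7 = 120·1854 = 222480
  i=4: C(10,4)·!6 = 210·265 = 55650
  i=5: C(10,5)·!5 = 252·44 = 11088
  i=6: C(10,6)·!4 = 210·9 = 1890
  i=7: C(10,7)·!3 = 120·2 = 240
  i=8: C(10,8)·!2 = 45·1 = 45
Total = 3628799.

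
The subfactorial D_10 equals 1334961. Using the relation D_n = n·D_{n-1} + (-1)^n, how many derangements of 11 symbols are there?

D_11 = 11·1334961 - 1 = 14684570.

14684570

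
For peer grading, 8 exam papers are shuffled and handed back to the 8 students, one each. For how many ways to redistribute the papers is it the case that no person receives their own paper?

14833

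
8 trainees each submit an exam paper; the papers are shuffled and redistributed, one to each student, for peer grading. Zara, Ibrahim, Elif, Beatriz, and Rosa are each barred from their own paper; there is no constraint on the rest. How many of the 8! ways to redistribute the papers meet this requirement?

Let A_j be the event that the j-th constrained one is fixed. By inclusion-exclusion over the 5 events:
Σ_{j=0}^{5} (-1)^j C(5,j)(8-j)!
= C(5,0)·8! - C(5,1)·7! + C(5,2)·6! - C(5,3)·5! + C(5,4)·4! - C(5,5)·3!
= 40320 - 25200 + 7200 - 1200 + 120 - 6
= 21234

21234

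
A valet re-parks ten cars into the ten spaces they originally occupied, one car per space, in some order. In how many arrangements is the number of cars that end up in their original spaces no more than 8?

3628799

# with exactly i fixed is C(10,i)·!(10-i); sum over i=0..8:
  i=0: C(10,0)·!10 = 1·1334961 = 1334961
  i=1: C(10,1)·!9 = 10·133496 = 1334960
  i=2: C(10,2)·!8 = 45·14833 = 667485
  i=3: C(10,3)·!7 = 120·1854 = 222480
  i=4: C(10,4)·!6 = 210·265 = 55650
  i=5: C(10,5)·!5 = 252·44 = 11088
  i=6: C(10,6)·!4 = 210·9 = 1890
  i=7: C(10,7)·!3 = 120·2 = 240
  i=8: C(10,8)·!2 = 45·1 = 45
Total = 3628799.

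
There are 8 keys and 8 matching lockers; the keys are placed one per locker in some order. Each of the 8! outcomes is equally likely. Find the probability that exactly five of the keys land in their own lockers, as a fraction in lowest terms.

Favorable outcomes: C(8,5)·!3 = 56·2 = 112.
Total outcomes: 8! = 40320.
Probability = 112/40320 = 1/360.

1/360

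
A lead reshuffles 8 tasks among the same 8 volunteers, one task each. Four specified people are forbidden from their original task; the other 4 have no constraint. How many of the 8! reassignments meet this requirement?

24024

Inclusion-exclusion on the 4 forbidden self-matches:
Σ_{j=0}^{4} (-1)^j C(4,j)(8-j)!
= C(4,0)·8! - C(4,1)·7! + C(4,2)·6! - C(4,3)·5! + C(4,4)·4!
= 40320 - 20160 + 4320 - 480 + 24
= 24024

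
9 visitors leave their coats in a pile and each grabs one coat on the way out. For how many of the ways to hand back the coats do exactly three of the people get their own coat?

Choose which 3 of the 9 are fixed: C(9,3) = 84.
The remaining 6 must be deranged: !6 = 265.
Total: 84 × 265 = 22260.

22260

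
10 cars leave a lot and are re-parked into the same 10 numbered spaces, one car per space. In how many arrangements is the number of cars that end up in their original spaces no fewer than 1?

2293839

# with exactly i fixed is C(10,i)·!(10-i); sum over i=1..10:
  i=1: C(10,1)·!9 = 10·133496 = 1334960
  i=2: C(10,2)·!8 = 45·14833 = 667485
  i=3: C(10,3)·!7 = 120·1854 = 222480
  i=4: C(10,4)·!6 = 210·265 = 55650
  i=5: C(10,5)·!5 = 252·44 = 11088
  i=6: C(10,6)·!4 = 210·9 = 1890
  i=7: C(10,7)·!3 = 120·2 = 240
  i=8: C(10,8)·!2 = 45·1 = 45
  i=9: C(10,9)·!1 = 10·0 = 0
  i=10: C(10,10)·!0 = 1·1 = 1
Total = 2293839.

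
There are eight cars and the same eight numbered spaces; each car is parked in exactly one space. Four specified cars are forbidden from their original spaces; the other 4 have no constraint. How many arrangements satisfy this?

Inclusion-exclusion on the 4 forbidden self-matches:
Σ_{j=0}^{4} (-1)^j C(4,j)(8-j)!
= C(4,0)·8! - C(4,1)·7! + C(4,2)·6! - C(4,3)·5! + C(4,4)·4!
= 40320 - 20160 + 4320 - 480 + 24
= 24024

24024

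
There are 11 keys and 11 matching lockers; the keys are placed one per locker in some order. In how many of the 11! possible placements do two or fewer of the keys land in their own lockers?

36711421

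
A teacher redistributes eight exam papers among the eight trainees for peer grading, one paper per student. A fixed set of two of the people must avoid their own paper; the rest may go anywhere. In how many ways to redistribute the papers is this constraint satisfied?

30960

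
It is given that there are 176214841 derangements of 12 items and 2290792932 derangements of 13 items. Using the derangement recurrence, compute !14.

32071101049

!14 = (14-1)·(!13 + !12) = 13·(2290792932 + 176214841) = 13·2467007773 = 32071101049.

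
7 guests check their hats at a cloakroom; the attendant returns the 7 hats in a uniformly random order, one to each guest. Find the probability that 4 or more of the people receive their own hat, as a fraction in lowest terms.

23/1260

Favorable outcomes: Σ_{i≥4} C(7,i)·!(7-i) = 35·2 + 21·1 + 7·0 + 1·1 = 92.
Total outcomes: 7! = 5040.
Probability = 92/5040 = 23/1260.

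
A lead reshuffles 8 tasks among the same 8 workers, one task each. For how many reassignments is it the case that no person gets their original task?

The subfactorial !8 = [8!/e] (nearest integer).
8! = 40320, and 40320/e ≈ 14832.90, so !8 = 14833.

14833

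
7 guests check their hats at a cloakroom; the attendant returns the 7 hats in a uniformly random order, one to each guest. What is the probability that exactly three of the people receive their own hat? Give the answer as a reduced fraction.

1/16

Favorable outcomes: C(7,3)·!4 = 35·9 = 315.
Total outcomes: 7! = 5040.
Probability = 315/5040 = 1/16.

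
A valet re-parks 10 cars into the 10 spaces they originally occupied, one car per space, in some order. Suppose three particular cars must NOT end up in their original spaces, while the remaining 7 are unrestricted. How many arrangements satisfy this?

2656080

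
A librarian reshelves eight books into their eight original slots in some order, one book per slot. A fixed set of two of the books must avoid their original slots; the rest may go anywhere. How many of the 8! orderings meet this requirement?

Let A_j be the event that the j-th constrained one is fixed. By inclusion-exclusion over the 2 events:
Σ_{j=0}^{2} (-1)^j C(2,j)(8-j)!
= C(2,0)·8! - C(2,1)·7! + C(2,2)·6!
= 40320 - 10080 + 720
= 30960

30960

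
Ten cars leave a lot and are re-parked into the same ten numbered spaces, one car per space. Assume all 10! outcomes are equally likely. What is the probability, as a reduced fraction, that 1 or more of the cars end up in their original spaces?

28319/44800

Favorable outcomes: Σ_{i≥1} C(10,i)·!(10-i) = 10·133496 + 45·14833 + 120·1854 + 210·265 + 252·44 + 210·9 + 120·2 + 45·1 + 10·0 + 1·1 = 2293839.
Total outcomes: 10! = 3628800.
Probability = 2293839/3628800 = 28319/44800.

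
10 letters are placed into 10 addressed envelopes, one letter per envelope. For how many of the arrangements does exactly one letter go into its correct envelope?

Pick the single fixed position: C(10,1) = 10 ways.
The other 9 form a derangement: !9 = 133496.
Total: 10 × 133496 = 1334960.

1334960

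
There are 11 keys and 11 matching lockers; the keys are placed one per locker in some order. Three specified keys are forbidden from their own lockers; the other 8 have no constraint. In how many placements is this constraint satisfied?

Inclusion-exclusion on the 3 forbidden self-matches:
Σ_{j=0}^{3} (-1)^j C(3,j)(11-j)!
= C(3,0)·11! - C(3,1)·10! + C(3,2)·9! - C(3,3)·8!
= 39916800 - 10886400 + 1088640 - 40320
= 30078720

30078720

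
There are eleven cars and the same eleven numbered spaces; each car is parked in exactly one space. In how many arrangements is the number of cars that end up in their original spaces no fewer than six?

Sum C(11,i)·!(11-i) for i = 6..11:
  i=6: C(11,6)·!5 = 462·44 = 20328
  i=7: C(11,7)·!4 = 330·9 = 2970
  i=8: C(11,8)·!3 = 165·2 = 330
  i=9: C(11,9)·!2 = 55·1 = 55
  i=10: C(11,10)·!1 = 11·0 = 0
  i=11: C(11,11)·!0 = 1·1 = 1
Total = 23684.

23684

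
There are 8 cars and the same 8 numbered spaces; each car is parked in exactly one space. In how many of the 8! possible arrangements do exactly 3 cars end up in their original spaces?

2464

Pick the 3 fixed positions: C(8,3) = 56 ways.
The other 5 form a derangement: !5 = 44.
Total: 56 × 44 = 2464.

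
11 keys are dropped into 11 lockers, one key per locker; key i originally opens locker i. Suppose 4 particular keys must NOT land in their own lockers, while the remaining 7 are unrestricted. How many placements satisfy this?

27422640

Inclusion-exclusion on the 4 forbidden self-matches:
Σ_{j=0}^{4} (-1)^j C(4,j)(11-j)!
= C(4,0)·11! - C(4,1)·10! + C(4,2)·9! - C(4,3)·8! + C(4,4)·7!
= 39916800 - 14515200 + 2177280 - 161280 + 5040
= 27422640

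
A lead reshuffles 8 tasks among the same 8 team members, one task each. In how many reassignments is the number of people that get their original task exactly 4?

Pick the 4 fixed positions: C(8,4) = 70 ways.
The remaining 4 must be deranged: !4 = 9.
Total: 70 × 9 = 630.

630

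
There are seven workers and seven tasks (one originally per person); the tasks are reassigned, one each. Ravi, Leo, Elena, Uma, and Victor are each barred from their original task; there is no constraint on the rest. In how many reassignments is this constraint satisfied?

2428

Let A_j be the event that the j-th constrained one is fixed. By inclusion-exclusion over the 5 events:
Σ_{j=0}^{5} (-1)^j C(5,j)(7-j)!
= C(5,0)·7! - C(5,1)·6! + C(5,2)·5! - C(5,3)·4! + C(5,4)·3! - C(5,5)·2!
= 5040 - 3600 + 1200 - 240 + 30 - 2
= 2428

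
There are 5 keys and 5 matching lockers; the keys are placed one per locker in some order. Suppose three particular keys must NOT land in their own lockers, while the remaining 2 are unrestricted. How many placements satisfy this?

Inclusion-exclusion on the 3 forbidden self-matches:
Σ_{j=0}^{3} (-1)^j C(3,j)(5-j)!
= C(3,0)·5! - C(3,1)·4! + C(3,2)·3! - C(3,3)·2!
= 120 - 72 + 18 - 2
= 64

64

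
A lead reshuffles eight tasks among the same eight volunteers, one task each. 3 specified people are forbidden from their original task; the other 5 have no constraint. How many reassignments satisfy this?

Let A_j be the event that the j-th constrained one is fixed. By inclusion-exclusion over the 3 events:
Σ_{j=0}^{3} (-1)^j C(3,j)(8-j)!
= C(3,0)·8! - C(3,1)·7! + C(3,2)·6! - C(3,3)·5!
= 40320 - 15120 + 2160 - 120
= 27240

27240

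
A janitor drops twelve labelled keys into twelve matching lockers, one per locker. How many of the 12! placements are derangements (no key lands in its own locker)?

176214841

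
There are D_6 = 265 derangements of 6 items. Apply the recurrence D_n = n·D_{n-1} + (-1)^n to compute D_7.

1854

D_7 = 7·265 - 1 = 1854.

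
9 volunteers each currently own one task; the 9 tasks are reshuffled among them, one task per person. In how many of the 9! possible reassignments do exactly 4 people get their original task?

Choose which 4 of the 9 are fixed: C(9,4) = 126.
The remaining 5 must be deranged: !5 = 44.
Total: 126 × 44 = 5544.

5544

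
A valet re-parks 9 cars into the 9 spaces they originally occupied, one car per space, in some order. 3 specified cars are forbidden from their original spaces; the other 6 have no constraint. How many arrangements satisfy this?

256320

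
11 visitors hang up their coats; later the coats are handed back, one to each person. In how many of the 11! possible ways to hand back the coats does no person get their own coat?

14684570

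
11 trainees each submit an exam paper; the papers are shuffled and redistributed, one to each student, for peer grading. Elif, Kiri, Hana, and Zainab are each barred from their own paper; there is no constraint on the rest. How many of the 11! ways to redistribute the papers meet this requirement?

27422640

Let A_j be the event that the j-th constrained one is fixed. By inclusion-exclusion over the 4 events:
Σ_{j=0}^{4} (-1)^j C(4,j)(11-j)!
= C(4,0)·11! - C(4,1)·10! + C(4,2)·9! - C(4,3)·8! + C(4,4)·7!
= 39916800 - 14515200 + 2177280 - 161280 + 5040
= 27422640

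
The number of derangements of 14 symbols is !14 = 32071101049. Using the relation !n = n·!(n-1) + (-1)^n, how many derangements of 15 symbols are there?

481066515734

!15 = 15·32071101049 - 1 = 481066515734.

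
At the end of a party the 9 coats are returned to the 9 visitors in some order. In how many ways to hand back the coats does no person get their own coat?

Recurrence: !9 = 9·!8 + (-1)^9.
!9 = 9·14833 - 1 = 133496

133496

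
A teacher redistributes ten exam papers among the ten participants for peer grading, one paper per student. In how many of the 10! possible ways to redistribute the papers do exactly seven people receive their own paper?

240

Pick the 7 fixed positions: C(10,7) = 120 ways.
The remaining 3 must be deranged: !3 = 2.
Total: 120 × 2 = 240.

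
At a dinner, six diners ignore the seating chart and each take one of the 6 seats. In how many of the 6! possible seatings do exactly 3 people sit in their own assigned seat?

Choose which 3 of the 6 are fixed: C(6,3) = 20.
The remaining 3 must be deranged: !3 = 2.
Total: 20 × 2 = 40.

40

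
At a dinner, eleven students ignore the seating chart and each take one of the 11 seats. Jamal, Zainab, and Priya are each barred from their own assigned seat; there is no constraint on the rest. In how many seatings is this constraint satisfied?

Inclusion-exclusion on the 3 forbidden self-matches:
Σ_{j=0}^{3} (-1)^j C(3,j)(11-j)!
= C(3,0)·11! - C(3,1)·10! + C(3,2)·9! - C(3,3)·8!
= 39916800 - 10886400 + 1088640 - 40320
= 30078720

30078720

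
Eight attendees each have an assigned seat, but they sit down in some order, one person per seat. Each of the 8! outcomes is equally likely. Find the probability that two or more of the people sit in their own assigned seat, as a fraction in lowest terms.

Favorable outcomes: Σ_{i≥2} C(8,i)·!(8-i) = 28·265 + 56·44 + 70·9 + 56·2 + 28·1 + 8·0 + 1·1 = 10655.
Total outcomes: 8! = 40320.
Probability = 10655/40320 = 2131/8064.

2131/8064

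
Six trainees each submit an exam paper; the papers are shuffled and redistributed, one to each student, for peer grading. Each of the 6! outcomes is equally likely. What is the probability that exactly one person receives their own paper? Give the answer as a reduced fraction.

11/30

Favorable outcomes: C(6,1)·!5 = 6·44 = 264.
Total outcomes: 6! = 720.
Probability = 264/720 = 11/30.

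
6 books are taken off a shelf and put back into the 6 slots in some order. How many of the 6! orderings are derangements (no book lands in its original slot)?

265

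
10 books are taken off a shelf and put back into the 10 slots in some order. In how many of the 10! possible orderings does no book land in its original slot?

1334961

By inclusion-exclusion, !10 = Σ (-1)^k · 10!/k! for k=0..10
= 10! - 10!/1! + 10!/2! - 10!/3! + 10!/4! - 10!/5! + 10!/6! - 10!/7! + 10!/8! - 10!/9! + 10!/10!
= 3628800 - 3628800 + 1814400 - 604800 + 151200 - 30240 + 5040 - 720 + 90 - 10 + 1
= 1334961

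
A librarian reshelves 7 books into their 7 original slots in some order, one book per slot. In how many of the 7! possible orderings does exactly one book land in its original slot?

Pick the single fixed position: C(7,1) = 7 ways.
The other 6 form a derangement: !6 = 265.
Total: 7 × 265 = 1855.

1855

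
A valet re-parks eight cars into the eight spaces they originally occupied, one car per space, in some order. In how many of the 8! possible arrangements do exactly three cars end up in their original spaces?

Choose which 3 of the 8 are fixed: C(8,3) = 56.
The other 5 form a derangement: !5 = 44.
Total: 56 × 44 = 2464.

2464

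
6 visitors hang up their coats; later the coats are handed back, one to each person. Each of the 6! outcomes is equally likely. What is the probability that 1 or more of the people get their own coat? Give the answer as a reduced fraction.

91/144

Favorable outcomes: Σ_{i≥1} C(6,i)·!(6-i) = 6·44 + 15·9 + 20·2 + 15·1 + 6·0 + 1·1 = 455.
Total outcomes: 6! = 720.
Probability = 455/720 = 91/144.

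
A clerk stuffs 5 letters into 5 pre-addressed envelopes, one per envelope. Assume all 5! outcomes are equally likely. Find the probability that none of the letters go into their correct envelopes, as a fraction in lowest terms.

11/30

Favorable outcomes: !5 = 44.
Total outcomes: 5! = 120.
Probability = 44/120 = 11/30.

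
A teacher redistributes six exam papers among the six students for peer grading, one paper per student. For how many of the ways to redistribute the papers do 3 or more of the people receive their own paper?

56

Sum C(6,i)·!(6-i) for i = 3..6:
  i=3: C(6,3)·!3 = 20·2 = 40
  i=4: C(6,4)·!2 = 15·1 = 15
  i=5: C(6,5)·!1 = 6·0 = 0
  i=6: C(6,6)·!0 = 1·1 = 1
Total = 56.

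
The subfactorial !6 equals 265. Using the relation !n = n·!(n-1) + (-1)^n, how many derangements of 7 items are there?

1854

!7 = 7·265 - 1 = 1854.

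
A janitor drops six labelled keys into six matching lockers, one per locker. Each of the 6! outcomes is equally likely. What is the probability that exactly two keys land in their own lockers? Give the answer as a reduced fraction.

Favorable outcomes: C(6,2)·!4 = 15·9 = 135.
Total outcomes: 6! = 720.
Probability = 135/720 = 3/16.

3/16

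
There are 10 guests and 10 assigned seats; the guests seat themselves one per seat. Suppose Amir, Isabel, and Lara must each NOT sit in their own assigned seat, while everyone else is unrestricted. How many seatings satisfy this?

2656080

Inclusion-exclusion on the 3 forbidden self-matches:
Σ_{j=0}^{3} (-1)^j C(3,j)(10-j)!
= C(3,0)·10! - C(3,1)·9! + C(3,2)·8! - C(3,3)·7!
= 3628800 - 1088640 + 120960 - 5040
= 2656080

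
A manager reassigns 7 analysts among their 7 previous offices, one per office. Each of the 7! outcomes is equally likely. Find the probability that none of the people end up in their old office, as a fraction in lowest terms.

Favorable outcomes: !7 = 1854.
Total outcomes: 7! = 5040.
Probability = 1854/5040 = 103/280.

103/280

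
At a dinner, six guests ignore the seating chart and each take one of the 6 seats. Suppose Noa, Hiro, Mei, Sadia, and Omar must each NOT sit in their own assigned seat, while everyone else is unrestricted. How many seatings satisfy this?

309

Inclusion-exclusion on the 5 forbidden self-matches:
Σ_{j=0}^{5} (-1)^j C(5,j)(6-j)!
= C(5,0)·6! - C(5,1)·5! + C(5,2)·4! - C(5,3)·3! + C(5,4)·2! - C(5,5)·1!
= 720 - 600 + 240 - 60 + 10 - 1
= 309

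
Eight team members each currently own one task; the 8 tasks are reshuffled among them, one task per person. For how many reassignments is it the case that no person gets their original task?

The subfactorial !8 = [8!/e] (nearest integer).
8! = 40320, and 40320/e ≈ 14832.90, so !8 = 14833.

14833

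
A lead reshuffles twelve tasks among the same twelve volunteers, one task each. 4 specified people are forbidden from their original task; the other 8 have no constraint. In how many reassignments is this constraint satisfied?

Let A_j be the event that the j-th constrained one is fixed. By inclusion-exclusion over the 4 events:
Σ_{j=0}^{4} (-1)^j C(4,j)(12-j)!
= C(4,0)·12! - C(4,1)·11! + C(4,2)·10! - C(4,3)·9! + C(4,4)·8!
= 479001600 - 159667200 + 21772800 - 1451520 + 40320
= 339696000

339696000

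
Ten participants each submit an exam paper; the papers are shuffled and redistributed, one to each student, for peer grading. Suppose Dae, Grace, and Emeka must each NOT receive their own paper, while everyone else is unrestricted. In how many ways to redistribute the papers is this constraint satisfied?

2656080

Let A_j be the event that the j-th constrained one is fixed. By inclusion-exclusion over the 3 events:
Σ_{j=0}^{3} (-1)^j C(3,j)(10-j)!
= C(3,0)·10! - C(3,1)·9! + C(3,2)·8! - C(3,3)·7!
= 3628800 - 1088640 + 120960 - 5040
= 2656080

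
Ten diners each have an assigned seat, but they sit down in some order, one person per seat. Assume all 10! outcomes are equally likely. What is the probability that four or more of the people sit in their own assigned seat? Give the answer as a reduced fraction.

34457/1814400

Favorable outcomes: Σ_{i≥4} C(10,i)·!(10-i) = 210·265 + 252·44 + 210·9 + 120·2 + 45·1 + 10·0 + 1·1 = 68914.
Total outcomes: 10! = 3628800.
Probability = 68914/3628800 = 34457/1814400.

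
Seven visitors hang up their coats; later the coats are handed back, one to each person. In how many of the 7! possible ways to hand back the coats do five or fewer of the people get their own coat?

5039

Sum C(7,i)·!(7-i) for i = 0..5:
  i=0: C(7,0)·!7 = 1·1854 = 1854
  i=1: C(7,1)·!6 = 7·265 = 1855
  i=2: C(7,2)·!5 = 21·44 = 924
  i=3: C(7,3)·!4 = 35·9 = 315
  i=4: C(7,4)·!3 = 35·2 = 70
  i=5: C(7,5)·!2 = 21·1 = 21
Total = 5039.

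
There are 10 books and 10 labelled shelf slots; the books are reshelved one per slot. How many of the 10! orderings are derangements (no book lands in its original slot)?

1334961

By inclusion-exclusion, !10 = Σ (-1)^k · 10!/k! for k=0..10
= 10! - 10!/1! + 10!/2! - 10!/3! + 10!/4! - 10!/5! + 10!/6! - 10!/7! + 10!/8! - 10!/9! + 10!/10!
= 3628800 - 3628800 + 1814400 - 604800 + 151200 - 30240 + 5040 - 720 + 90 - 10 + 1
= 1334961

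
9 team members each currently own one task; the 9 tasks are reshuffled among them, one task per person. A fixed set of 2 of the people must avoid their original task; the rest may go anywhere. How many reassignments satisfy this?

Inclusion-exclusion on the 2 forbidden self-matches:
Σ_{j=0}^{2} (-1)^j C(2,j)(9-j)!
= C(2,0)·9! - C(2,1)·8! + C(2,2)·7!
= 362880 - 80640 + 5040
= 287280

287280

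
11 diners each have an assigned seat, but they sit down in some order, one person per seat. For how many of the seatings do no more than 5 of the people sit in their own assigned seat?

Sum C(11,i)·!(11-i) for i = 0..5:
  i=0: C(11,0)·!11 = 1·14684570 = 14684570
  i=1: C(11,1)·!10 = 11·1334961 = 14684571
  i=2: C(11,2)·!9 = 55·133496 = 7342280
  i=3: C(11,3)·!8 = 165·14833 = 2447445
  i=4: C(11,4)·!7 = 330·1854 = 611820
  i=5: C(11,5)·!6 = 462·265 = 122430
Total = 39893116.

39893116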